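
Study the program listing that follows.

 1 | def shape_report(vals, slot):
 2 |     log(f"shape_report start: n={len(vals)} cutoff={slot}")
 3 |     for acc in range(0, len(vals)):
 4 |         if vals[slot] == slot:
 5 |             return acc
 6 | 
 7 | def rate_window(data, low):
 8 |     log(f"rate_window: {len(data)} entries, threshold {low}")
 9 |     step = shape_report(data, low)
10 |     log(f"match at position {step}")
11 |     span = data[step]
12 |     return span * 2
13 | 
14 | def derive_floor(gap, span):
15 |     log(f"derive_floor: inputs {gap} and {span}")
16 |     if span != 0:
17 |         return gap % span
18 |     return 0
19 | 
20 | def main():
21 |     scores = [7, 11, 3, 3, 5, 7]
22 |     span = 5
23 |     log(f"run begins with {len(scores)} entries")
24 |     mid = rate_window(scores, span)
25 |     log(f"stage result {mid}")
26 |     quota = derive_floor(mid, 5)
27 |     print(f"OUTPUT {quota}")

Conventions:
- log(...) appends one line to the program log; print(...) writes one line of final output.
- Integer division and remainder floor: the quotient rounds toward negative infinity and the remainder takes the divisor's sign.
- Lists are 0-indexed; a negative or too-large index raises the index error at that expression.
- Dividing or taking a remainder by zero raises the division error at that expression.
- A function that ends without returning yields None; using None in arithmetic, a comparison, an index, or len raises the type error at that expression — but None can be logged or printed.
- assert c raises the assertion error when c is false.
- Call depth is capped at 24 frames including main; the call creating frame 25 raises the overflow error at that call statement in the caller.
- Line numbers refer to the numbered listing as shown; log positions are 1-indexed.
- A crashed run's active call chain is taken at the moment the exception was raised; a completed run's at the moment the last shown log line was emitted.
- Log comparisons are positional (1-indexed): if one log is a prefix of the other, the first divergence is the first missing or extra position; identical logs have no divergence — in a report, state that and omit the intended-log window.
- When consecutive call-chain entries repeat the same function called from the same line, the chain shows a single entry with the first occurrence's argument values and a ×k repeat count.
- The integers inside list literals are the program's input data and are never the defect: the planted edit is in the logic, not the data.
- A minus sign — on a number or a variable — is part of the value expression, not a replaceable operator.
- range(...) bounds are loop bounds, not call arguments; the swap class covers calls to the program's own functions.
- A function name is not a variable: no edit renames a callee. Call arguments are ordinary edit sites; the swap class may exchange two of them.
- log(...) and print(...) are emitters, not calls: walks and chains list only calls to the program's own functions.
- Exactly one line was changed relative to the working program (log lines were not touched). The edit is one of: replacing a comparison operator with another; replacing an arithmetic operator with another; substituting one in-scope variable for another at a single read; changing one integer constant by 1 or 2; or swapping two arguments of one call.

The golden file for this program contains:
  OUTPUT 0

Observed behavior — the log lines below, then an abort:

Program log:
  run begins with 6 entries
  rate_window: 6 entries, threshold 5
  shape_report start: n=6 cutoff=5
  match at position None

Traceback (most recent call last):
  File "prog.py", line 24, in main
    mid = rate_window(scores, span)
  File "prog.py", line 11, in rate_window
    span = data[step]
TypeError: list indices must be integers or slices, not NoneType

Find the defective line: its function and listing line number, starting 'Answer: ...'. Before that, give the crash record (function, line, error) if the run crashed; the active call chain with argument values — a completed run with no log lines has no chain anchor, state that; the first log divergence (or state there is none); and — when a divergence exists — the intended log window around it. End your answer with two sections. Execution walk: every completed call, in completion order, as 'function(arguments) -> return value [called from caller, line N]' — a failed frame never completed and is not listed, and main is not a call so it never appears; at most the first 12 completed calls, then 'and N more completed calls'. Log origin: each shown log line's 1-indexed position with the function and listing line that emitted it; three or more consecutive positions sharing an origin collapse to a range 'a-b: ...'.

Answer: the defect is in shape_report at line 4.
Core observation: At log position 4 the runs split — shown 'match at position None', but the working version logs 'match at position 4'.
Crash: rate_window, line 11, TypeError.
Call chain: main -> rate_window([7, 11, 3, 3, 5, 7], 5) (called at line 24).
First divergence: position 4 — shown 'match at position None', intended 'match at position 4'.
Intended log window:
  2: rate_window: 6 entries, threshold 5
  3: shape_report start: n=6 cutoff=5
  4: match at position 4
  5: stage result 10
Execution walk:
  shape_report([7, 11, 3, 3, 5, 7], 5) -> None  [called from rate_window, line 9]
Origin of each log line:
  1 — main, line 23
  2 — rate_window, line 8
  3 — shape_report, line 2
  4 — rate_window, line 10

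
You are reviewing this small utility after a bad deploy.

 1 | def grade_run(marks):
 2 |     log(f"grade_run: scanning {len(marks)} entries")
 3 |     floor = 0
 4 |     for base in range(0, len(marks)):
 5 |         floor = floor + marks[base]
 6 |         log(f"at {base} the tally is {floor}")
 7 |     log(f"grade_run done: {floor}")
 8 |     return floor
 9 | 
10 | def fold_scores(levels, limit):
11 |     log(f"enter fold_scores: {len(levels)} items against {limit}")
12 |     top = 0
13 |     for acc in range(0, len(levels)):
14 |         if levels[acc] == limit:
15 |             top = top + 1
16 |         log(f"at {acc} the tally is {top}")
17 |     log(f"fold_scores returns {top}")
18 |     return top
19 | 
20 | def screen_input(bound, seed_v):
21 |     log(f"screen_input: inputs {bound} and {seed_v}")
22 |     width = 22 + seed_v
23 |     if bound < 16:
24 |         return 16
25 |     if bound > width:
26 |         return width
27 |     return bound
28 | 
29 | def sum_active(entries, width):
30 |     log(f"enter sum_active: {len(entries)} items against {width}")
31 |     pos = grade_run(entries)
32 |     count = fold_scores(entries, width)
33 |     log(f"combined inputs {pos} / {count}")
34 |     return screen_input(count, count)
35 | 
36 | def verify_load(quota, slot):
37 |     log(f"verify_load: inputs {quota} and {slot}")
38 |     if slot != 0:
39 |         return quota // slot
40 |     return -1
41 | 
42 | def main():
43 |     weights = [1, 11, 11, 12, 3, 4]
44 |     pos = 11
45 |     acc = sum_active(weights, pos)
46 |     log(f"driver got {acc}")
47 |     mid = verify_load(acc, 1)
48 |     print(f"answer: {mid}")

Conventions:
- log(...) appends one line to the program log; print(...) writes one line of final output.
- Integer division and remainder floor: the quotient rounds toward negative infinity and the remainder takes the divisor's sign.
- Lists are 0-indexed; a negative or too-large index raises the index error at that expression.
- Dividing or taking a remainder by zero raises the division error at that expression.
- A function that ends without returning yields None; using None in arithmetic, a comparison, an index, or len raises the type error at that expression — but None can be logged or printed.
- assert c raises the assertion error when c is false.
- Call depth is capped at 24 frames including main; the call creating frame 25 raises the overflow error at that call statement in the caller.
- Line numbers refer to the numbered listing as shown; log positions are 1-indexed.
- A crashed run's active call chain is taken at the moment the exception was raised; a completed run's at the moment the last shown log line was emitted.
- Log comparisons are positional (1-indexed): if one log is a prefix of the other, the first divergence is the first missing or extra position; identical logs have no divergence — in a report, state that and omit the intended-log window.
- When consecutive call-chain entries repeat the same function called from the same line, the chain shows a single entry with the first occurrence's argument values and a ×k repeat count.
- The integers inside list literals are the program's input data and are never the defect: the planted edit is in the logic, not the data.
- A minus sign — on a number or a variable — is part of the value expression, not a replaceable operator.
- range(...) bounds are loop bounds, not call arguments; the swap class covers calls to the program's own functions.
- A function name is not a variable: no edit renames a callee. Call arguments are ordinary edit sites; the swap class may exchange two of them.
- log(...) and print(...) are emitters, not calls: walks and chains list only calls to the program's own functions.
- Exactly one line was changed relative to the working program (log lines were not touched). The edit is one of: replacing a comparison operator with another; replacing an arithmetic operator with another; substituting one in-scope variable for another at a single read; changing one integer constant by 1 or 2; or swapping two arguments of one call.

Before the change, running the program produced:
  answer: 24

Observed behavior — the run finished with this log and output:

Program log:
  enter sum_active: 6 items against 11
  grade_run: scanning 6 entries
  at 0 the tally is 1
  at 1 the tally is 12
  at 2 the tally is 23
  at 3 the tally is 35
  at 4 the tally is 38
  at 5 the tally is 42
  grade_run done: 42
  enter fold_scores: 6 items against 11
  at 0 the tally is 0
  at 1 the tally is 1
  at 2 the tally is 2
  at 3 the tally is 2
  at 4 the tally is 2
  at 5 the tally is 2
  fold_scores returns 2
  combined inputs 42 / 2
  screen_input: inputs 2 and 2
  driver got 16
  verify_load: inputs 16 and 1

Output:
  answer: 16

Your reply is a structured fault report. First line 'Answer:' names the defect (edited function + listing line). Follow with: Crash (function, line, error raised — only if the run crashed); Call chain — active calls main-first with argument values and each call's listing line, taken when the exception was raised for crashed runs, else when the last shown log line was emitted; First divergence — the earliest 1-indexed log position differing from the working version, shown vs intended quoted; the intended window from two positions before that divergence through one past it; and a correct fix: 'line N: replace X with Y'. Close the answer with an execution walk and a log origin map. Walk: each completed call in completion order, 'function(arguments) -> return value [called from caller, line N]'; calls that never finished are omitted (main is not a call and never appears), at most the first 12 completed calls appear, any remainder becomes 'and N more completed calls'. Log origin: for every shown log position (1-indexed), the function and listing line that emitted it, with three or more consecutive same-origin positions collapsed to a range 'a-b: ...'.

Answer: the defect is in sum_active at line 34.
Key observation: Position 19 is the first bad log line: 'screen_input: inputs 2 and 2' should read 'screen_input: inputs 42 and 2'.
Call chain: main -> verify_load(16, 1) (called at line 47).
First divergence: position 19; shown 'screen_input: inputs 2 and 2' vs intended 'screen_input: inputs 42 and 2'.
Intended log window:
  17: fold_scores returns 2
  18: combined inputs 42 / 2
  19: screen_input: inputs 42 and 2
  20: driver got 24
Execution walk:
  grade_run([1, 11, 11, 12, 3, 4]) -> 42  [called from sum_active, line 31]
  fold_scores([1, 11, 11, 12, 3, 4], 11) -> 2  [called from sum_active, line 32]
  screen_input(2, 2) -> 16  [called from sum_active, line 34]
  sum_active([1, 11, 11, 12, 3, 4], 11) -> 16  [called from main, line 45]
  verify_load(16, 1) -> 16  [called from main, line 47]
Log line origins:
  1: emitted by sum_active (line 30)
  2: emitted by grade_run (line 2)
  3-8: emitted by grade_run (line 6)
  9: emitted by grade_run (line 7)
  10: emitted by fold_scores (line 11)
  11-16: emitted by fold_scores (line 16)
  17: emitted by fold_scores (line 17)
  18: emitted by sum_active (line 33)
  19: emitted by screen_input (line 21)
  20: emitted by main (line 46)
  21: emitted by verify_load (line 37)
A correct fix: line 34: replace `screen_input(count, count)` with `screen_input(pos, count)`.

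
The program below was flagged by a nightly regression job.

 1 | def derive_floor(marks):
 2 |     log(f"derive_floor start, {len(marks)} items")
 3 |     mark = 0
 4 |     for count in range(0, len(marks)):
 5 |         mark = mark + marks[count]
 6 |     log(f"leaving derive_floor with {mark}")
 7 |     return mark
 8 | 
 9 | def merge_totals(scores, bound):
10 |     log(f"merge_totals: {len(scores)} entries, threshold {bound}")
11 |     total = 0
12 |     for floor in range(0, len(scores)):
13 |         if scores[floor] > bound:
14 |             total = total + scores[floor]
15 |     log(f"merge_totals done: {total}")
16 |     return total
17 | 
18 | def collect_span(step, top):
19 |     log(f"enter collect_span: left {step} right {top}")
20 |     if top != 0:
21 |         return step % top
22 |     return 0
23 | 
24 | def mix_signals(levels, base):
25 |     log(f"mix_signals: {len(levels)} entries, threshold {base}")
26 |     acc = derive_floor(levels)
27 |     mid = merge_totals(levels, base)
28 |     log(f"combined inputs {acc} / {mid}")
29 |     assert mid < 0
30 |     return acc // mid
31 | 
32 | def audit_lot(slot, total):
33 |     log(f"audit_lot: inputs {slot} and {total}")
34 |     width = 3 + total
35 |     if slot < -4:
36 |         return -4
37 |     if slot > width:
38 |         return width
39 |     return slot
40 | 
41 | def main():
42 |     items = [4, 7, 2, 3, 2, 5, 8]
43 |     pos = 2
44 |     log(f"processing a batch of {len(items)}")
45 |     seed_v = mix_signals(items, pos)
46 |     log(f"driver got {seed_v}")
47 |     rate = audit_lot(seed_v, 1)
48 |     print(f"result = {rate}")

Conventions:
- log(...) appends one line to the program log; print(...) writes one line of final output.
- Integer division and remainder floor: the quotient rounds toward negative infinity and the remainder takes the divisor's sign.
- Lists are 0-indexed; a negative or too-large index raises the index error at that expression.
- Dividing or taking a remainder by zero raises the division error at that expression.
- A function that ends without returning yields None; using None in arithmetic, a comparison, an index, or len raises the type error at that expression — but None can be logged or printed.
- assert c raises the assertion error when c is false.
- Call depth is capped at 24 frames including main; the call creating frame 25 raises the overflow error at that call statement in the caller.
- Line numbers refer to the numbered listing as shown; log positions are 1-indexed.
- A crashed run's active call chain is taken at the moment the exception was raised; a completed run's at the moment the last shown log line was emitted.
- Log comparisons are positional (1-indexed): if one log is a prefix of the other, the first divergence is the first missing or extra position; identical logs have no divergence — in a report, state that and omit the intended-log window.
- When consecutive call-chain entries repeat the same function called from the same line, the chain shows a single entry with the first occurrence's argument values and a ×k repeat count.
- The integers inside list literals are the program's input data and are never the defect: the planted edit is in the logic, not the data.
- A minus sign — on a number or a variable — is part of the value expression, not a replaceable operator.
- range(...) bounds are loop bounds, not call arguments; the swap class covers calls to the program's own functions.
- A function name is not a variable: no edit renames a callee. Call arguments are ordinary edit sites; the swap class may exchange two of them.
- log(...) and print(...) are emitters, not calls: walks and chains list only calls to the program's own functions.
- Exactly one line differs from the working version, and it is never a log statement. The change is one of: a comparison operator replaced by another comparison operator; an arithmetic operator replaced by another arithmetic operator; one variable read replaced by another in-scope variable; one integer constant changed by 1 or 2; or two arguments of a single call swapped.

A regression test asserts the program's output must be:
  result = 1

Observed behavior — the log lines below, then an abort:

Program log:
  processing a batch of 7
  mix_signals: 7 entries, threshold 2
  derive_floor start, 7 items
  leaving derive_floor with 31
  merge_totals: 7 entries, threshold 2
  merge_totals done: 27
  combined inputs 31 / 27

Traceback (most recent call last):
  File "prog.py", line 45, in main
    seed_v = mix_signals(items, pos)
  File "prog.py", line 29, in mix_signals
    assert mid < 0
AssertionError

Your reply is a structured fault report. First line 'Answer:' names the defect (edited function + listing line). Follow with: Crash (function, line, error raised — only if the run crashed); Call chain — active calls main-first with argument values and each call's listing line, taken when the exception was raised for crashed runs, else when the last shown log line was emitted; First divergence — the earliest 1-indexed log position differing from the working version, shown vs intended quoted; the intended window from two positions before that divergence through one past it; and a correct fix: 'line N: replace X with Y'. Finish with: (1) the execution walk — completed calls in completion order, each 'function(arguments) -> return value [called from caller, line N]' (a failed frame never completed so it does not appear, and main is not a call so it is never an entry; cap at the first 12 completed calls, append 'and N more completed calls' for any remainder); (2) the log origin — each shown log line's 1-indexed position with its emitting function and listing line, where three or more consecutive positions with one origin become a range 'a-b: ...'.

Answer: the defect is in mix_signals at line 29.
The tell: After 7 matching log lines the faulty run goes silent, while the working version continues with 'driver got 1'.
Crash: mix_signals, line 29, AssertionError.
Call chain: main -> mix_signals([4, 7, 2, 3, 2, 5, 8], 2) (called at line 45).
First divergence: position 8 — after 7 matching lines the faulty run goes silent; intended next line 'driver got 1'.
Intended log window:
  6: merge_totals done: 27
  7: combined inputs 31 / 27
  8: driver got 1
  9: audit_lot: inputs 1 and 1
Execution walk:
  derive_floor([4, 7, 2, 3, 2, 5, 8]) -> 31  [called from mix_signals, line 26]
  merge_totals([4, 7, 2, 3, 2, 5, 8], 2) -> 27  [called from mix_signals, line 27]
Origin of each log line:
  1 — main, line 44
  2 — mix_signals, line 25
  3 — derive_floor, line 2
  4 — derive_floor, line 6
  5 — merge_totals, line 10
  6 — merge_totals, line 15
  7 — mix_signals, line 28
A correct fix: line 29: replace `<` with `>`.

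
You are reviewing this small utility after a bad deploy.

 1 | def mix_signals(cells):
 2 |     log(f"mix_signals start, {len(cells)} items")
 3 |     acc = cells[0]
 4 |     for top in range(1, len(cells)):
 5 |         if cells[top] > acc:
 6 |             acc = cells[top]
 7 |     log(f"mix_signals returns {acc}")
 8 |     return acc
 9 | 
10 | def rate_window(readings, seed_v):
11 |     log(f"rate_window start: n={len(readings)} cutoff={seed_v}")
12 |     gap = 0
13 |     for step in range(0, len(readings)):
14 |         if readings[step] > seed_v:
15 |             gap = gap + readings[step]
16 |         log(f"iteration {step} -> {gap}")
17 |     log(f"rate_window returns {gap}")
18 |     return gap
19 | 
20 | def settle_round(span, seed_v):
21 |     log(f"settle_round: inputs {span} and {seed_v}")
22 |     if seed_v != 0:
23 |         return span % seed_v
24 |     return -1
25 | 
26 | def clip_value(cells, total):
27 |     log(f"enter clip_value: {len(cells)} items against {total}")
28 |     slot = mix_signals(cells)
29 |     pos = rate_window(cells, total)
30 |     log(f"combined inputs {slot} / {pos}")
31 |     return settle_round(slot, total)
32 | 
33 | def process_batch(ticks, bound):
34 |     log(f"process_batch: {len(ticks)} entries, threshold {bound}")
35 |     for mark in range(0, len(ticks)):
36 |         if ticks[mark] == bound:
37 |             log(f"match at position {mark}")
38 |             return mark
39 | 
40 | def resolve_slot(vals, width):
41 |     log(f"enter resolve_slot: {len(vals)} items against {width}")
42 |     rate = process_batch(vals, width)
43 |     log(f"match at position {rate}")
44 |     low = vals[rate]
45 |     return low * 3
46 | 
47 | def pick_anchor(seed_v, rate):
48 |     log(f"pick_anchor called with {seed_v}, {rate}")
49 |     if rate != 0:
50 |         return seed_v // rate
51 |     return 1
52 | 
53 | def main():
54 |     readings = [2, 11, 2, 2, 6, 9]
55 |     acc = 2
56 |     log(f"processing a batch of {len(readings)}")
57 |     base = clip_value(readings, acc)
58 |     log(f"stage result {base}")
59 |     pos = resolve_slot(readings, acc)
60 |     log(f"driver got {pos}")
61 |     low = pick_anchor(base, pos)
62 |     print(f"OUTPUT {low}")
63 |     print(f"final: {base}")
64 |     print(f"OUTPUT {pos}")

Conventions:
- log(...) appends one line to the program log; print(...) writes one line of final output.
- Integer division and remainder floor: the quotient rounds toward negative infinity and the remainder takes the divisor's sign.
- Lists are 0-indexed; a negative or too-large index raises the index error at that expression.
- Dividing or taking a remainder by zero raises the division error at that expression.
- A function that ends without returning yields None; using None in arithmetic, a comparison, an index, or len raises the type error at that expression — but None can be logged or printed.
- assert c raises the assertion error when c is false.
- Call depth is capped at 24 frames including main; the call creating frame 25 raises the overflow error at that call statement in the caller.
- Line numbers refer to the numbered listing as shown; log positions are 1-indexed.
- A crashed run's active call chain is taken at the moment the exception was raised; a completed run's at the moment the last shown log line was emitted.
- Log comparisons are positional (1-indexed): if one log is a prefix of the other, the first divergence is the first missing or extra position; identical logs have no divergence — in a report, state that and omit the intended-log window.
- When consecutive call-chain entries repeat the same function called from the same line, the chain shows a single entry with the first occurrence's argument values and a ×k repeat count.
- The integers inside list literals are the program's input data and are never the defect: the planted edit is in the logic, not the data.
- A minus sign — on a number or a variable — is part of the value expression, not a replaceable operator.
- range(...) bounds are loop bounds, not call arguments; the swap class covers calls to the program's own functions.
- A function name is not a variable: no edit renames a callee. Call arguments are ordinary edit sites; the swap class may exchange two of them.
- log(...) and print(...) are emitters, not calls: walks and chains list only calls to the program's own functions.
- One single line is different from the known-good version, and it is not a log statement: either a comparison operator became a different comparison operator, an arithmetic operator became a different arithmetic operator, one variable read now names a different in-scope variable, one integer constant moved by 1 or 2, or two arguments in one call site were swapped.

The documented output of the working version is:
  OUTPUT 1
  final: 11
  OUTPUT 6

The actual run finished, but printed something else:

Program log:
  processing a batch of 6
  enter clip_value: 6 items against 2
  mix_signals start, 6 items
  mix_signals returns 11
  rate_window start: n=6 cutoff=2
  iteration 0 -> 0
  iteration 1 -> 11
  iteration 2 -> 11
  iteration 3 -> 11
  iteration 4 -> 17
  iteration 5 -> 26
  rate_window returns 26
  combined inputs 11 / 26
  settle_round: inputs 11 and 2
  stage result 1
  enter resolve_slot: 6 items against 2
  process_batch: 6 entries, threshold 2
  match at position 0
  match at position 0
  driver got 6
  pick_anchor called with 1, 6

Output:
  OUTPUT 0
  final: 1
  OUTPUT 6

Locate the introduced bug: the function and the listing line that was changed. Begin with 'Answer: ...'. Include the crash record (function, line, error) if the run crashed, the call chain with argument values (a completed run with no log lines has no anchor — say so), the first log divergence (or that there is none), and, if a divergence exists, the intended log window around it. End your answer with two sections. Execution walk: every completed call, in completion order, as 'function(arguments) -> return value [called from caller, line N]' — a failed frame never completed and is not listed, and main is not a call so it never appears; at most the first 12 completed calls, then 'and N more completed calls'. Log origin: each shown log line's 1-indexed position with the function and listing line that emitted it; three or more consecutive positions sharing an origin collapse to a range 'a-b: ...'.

Answer: the defect is in clip_value at line 31.
Key fact: At log position 14 the runs split — shown 'settle_round: inputs 11 and 2', but the working version logs 'settle_round: inputs 11 and 26'.
Call chain: main -> pick_anchor(1, 6) (called at line 61).
First divergence: position 14 — shown 'settle_round: inputs 11 and 2', intended 'settle_round: inputs 11 and 26'.
Intended log window:
  12: rate_window returns 26
  13: combined inputs 11 / 26
  14: settle_round: inputs 11 and 26
  15: stage result 11
Execution walk:
  mix_signals([2, 11, 2, 2, 6, 9]) -> 11  [called from clip_value, line 28]
  rate_window([2, 11, 2, 2, 6, 9], 2) -> 26  [called from clip_value, line 29]
  settle_round(11, 2) -> 1  [called from clip_value, line 31]
  clip_value([2, 11, 2, 2, 6, 9], 2) -> 1  [called from main, line 57]
  process_batch([2, 11, 2, 2, 6, 9], 2) -> 0  [called from resolve_slot, line 42]
  resolve_slot([2, 11, 2, 2, 6, 9], 2) -> 6  [called from main, line 59]
  pick_anchor(1, 6) -> 0  [called from main, line 61]
Log line origins:
  1 — main, line 56
  2 — clip_value, line 27
  3 — mix_signals, line 2
  4 — mix_signals, line 7
  5 — rate_window, line 11
  6-11 — rate_window, line 16
  12 — rate_window, line 17
  13 — clip_value, line 30
  14 — settle_round, line 21
  15 — main, line 58
  16 — resolve_slot, line 41
  17 — process_batch, line 34
  18 — process_batch, line 37
  19 — resolve_slot, line 43
  20 — main, line 60
  21 — pick_anchor, line 48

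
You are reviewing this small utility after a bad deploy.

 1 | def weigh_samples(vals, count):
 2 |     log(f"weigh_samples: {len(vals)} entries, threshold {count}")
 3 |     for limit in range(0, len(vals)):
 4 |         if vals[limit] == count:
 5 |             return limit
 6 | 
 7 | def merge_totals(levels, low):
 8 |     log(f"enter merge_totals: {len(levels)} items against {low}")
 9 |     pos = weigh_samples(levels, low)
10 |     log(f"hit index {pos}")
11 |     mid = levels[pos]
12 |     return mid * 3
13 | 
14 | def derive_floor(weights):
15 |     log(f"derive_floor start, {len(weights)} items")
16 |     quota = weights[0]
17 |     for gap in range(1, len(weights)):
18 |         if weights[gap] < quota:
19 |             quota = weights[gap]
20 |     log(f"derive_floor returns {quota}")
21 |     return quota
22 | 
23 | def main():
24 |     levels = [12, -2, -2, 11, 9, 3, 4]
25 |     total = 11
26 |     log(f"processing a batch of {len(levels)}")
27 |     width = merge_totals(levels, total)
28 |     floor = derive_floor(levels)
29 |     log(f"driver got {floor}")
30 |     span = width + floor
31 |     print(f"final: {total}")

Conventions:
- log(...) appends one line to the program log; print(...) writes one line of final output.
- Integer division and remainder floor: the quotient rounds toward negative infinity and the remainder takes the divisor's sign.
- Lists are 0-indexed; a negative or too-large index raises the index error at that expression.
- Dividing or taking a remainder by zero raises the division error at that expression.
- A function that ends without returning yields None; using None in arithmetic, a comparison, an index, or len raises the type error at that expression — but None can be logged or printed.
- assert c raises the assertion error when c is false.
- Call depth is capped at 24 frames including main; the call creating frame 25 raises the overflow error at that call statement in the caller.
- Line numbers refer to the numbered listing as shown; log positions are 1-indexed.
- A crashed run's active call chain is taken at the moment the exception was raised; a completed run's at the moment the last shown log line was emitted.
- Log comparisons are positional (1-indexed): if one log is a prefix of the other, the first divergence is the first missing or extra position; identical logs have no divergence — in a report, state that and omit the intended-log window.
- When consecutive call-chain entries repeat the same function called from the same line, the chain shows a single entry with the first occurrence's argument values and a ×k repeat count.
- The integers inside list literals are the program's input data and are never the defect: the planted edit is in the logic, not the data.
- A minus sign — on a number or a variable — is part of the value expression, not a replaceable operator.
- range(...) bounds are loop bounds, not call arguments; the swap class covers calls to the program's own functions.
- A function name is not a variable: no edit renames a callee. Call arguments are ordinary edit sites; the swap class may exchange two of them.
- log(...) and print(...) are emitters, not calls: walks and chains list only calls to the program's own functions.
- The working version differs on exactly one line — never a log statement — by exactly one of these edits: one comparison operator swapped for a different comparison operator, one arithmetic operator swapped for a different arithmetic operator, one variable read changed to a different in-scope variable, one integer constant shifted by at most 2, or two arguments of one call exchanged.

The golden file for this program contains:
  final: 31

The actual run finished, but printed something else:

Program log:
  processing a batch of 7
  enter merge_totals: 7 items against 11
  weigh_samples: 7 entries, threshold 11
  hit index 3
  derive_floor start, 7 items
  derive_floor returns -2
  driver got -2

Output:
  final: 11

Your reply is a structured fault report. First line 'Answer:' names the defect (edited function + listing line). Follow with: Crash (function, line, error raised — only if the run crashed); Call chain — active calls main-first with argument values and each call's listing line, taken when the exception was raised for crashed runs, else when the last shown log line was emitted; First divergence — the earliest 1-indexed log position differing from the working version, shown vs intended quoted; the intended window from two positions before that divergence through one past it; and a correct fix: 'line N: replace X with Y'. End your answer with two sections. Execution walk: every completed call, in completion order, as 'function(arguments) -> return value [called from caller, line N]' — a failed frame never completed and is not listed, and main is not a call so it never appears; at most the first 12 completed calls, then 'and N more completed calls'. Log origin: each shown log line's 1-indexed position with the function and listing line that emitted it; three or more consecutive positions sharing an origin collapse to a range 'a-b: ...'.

Answer: the defect is in main at line 31.
Key fact: Nothing in the log betrays the bug — only the output does.
Call chain: main.
First divergence: there is none — every log position agrees.
Execution walk:
  weigh_samples([12, -2, -2, 11, 9, 3, 4], 11) -> 3  [called from merge_totals, line 9]
  merge_totals([12, -2, -2, 11, 9, 3, 4], 11) -> 33  [called from main, line 27]
  derive_floor([12, -2, -2, 11, 9, 3, 4]) -> -2  [called from main, line 28]
Origin of each log line:
  1: logged in main at line 26
  2: logged in merge_totals at line 8
  3: logged in weigh_samples at line 2
  4: logged in merge_totals at line 10
  5: logged in derive_floor at line 15
  6: logged in derive_floor at line 20
  7: logged in main at line 29
A correct fix: line 31: replace `total` with `span`.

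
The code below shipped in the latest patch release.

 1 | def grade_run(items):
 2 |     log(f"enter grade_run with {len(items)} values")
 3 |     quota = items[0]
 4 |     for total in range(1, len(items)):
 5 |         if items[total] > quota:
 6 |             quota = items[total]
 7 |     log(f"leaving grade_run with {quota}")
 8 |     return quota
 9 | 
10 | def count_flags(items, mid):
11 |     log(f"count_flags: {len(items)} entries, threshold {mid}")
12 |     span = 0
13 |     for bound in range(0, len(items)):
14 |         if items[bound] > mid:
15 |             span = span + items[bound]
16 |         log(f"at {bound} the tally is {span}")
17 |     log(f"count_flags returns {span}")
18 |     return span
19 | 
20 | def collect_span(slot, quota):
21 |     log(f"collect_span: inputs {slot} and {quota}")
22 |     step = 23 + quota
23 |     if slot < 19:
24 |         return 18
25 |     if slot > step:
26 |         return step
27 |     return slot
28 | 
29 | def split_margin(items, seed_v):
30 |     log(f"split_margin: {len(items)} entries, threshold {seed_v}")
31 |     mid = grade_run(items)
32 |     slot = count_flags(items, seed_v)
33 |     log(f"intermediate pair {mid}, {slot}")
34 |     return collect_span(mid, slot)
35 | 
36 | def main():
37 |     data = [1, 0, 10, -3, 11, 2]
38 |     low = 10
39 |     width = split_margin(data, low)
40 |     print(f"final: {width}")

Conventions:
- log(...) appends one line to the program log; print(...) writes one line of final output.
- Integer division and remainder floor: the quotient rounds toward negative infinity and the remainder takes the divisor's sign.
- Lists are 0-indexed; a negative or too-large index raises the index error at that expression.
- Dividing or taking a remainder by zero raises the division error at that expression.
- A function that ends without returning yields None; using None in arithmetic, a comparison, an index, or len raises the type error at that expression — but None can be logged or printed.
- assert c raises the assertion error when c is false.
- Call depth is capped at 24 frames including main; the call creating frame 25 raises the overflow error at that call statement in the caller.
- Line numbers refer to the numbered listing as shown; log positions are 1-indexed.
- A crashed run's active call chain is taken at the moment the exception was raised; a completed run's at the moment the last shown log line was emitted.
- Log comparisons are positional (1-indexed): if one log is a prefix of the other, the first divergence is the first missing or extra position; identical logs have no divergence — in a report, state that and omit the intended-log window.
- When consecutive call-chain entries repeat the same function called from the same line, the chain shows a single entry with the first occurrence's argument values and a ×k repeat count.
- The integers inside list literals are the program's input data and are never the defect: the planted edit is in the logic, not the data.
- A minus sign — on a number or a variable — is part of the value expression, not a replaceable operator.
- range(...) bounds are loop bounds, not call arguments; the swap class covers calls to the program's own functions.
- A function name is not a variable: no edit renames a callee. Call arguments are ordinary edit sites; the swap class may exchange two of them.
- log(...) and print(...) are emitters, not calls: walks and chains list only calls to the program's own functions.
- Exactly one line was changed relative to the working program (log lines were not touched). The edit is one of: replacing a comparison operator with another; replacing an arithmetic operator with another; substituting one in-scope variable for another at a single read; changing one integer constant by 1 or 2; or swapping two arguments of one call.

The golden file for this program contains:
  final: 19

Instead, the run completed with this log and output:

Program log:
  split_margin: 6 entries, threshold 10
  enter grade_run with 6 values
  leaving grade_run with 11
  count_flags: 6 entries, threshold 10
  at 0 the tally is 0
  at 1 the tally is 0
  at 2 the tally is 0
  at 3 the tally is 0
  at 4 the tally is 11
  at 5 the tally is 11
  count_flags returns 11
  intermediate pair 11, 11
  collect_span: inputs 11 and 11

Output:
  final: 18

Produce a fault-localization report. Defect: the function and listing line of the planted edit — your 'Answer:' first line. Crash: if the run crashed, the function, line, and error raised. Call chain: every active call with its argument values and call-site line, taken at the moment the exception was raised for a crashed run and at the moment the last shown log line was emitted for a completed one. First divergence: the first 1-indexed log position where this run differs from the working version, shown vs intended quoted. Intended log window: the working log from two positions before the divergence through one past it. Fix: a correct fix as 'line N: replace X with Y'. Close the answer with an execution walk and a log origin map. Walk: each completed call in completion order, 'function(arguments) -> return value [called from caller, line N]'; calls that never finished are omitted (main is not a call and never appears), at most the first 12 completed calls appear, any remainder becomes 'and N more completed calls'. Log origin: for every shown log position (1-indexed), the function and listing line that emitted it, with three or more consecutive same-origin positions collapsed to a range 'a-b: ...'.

Answer: the defect is in collect_span at line 24.
The tell: Log streams are identical — the defect surfaces only in the printed output.
Call chain: main -> split_margin([1, 0, 10, -3, 11, 2], 10) (called at line 39) -> collect_span(11, 11) (called at line 34).
First divergence: none — the logs agree in full.
Execution walk:
  grade_run([1, 0, 10, -3, 11, 2]) -> 11  [called from split_margin, line 31]
  count_flags([1, 0, 10, -3, 11, 2], 10) -> 11  [called from split_margin, line 32]
  collect_span(11, 11) -> 18  [called from split_margin, line 34]
  split_margin([1, 0, 10, -3, 11, 2], 10) -> 18  [called from main, line 39]
Log origin:
  1: emitted by split_margin (line 30)
  2: emitted by grade_run (line 2)
  3: emitted by grade_run (line 7)
  4: emitted by count_flags (line 11)
  5-10: emitted by count_flags (line 16)
  11: emitted by count_flags (line 17)
  12: emitted by split_margin (line 33)
  13: emitted by collect_span (line 21)
A correct fix: line 24: replace `18` with `19`.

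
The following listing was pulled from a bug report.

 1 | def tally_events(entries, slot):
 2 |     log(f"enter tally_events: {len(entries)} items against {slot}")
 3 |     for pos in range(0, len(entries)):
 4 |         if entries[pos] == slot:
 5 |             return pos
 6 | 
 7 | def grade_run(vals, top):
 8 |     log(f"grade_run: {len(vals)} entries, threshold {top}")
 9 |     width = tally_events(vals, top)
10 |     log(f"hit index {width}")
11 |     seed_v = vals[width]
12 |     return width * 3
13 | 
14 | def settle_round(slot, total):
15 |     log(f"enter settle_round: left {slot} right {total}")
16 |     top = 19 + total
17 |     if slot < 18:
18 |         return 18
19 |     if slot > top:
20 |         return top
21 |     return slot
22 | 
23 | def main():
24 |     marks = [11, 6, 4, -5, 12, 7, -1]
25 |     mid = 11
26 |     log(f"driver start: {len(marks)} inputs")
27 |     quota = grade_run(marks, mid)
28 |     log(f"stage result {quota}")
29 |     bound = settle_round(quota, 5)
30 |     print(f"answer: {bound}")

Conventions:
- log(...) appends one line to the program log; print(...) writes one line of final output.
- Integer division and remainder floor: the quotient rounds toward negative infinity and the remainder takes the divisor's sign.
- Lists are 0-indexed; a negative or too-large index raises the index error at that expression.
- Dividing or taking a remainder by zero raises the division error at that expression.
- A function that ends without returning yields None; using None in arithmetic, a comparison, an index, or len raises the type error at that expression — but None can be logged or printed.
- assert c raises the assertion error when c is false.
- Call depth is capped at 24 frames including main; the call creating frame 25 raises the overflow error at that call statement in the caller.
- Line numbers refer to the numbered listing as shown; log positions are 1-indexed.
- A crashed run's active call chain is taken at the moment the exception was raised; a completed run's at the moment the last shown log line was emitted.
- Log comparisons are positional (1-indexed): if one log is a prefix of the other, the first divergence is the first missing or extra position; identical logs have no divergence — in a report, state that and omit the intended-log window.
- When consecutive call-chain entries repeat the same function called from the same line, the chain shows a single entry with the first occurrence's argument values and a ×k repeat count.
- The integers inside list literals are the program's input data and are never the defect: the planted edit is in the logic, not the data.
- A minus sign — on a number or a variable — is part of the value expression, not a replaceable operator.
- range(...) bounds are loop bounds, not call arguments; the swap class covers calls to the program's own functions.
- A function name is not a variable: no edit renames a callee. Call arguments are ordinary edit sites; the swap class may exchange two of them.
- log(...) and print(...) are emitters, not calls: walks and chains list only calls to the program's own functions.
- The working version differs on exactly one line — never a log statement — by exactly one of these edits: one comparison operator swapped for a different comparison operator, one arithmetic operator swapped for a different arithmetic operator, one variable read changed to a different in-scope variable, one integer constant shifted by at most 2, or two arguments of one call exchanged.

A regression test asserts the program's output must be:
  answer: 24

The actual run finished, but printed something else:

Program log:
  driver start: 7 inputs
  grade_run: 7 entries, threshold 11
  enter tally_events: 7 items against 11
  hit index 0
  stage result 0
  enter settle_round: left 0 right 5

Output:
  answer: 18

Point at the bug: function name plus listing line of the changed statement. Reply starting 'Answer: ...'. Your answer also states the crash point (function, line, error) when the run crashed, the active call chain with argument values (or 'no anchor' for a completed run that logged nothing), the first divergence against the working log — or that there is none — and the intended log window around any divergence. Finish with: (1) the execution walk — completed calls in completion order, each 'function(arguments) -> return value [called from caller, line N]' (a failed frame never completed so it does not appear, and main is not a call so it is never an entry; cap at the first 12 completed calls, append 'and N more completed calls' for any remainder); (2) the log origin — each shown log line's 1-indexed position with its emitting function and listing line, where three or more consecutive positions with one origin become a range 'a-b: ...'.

Answer: the defect is in grade_run at line 12.
Core observation: The log first diverges at position 5: the faulty run prints 'stage result 0' where the working version prints 'stage result 33'.
Call chain: main -> settle_round(0, 5) (called at line 29).
First divergence: at position 5 the run shows 'stage result 0' where the working version logs 'stage result 33'.
Intended log window:
  3: enter tally_events: 7 items against 11
  4: hit index 0
  5: stage result 33
  6: enter settle_round: left 33 right 5
Execution walk:
  tally_events([11, 6, 4, -5, 12, 7, -1], 11) -> 0  [called from grade_run, line 9]
  grade_run([11, 6, 4, -5, 12, 7, -1], 11) -> 0  [called from main, line 27]
  settle_round(0, 5) -> 18  [called from main, line 29]
Log line origins:
  1: logged in main at line 26
  2: logged in grade_run at line 8
  3: logged in tally_events at line 2
  4: logged in grade_run at line 10
  5: logged in main at line 28
  6: logged in settle_round at line 15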